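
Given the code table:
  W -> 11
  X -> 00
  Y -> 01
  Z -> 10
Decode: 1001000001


Decoding:
10 -> Z
01 -> Y
00 -> X
00 -> X
01 -> Y


Result: ZYXXY


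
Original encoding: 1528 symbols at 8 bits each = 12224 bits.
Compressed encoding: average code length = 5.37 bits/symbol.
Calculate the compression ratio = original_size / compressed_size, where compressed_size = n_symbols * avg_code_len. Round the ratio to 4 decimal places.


original_size = n_symbols * orig_bits = 1528 * 8 = 12224 bits
compressed_size = n_symbols * avg_code_len = 1528 * 5.37 = 8205.36 bits
ratio = original_size / compressed_size = 12224 / 8205.36 = 1.4898

Compression ratio = 1.4898


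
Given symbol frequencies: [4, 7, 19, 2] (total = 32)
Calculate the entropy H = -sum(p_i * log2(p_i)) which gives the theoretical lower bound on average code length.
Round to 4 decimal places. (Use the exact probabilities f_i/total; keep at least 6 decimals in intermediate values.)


Per-symbol terms -p_i * log2(p_i) with p_i = f_i/32:
  p = 4/32 = 0.125000: log2(p) = -3.000000, -p*log2(p) = 0.375000
  p = 7/32 = 0.218750: log2(p) = -2.192645, -p*log2(p) = 0.479641
  p = 19/32 = 0.593750: log2(p) = -0.752072, -p*log2(p) = 0.446543
  p = 2/32 = 0.062500: log2(p) = -4.000000, -p*log2(p) = 0.250000
H = 0.375000 + 0.479641 + 0.446543 + 0.250000 = 1.551184

H = 1.5512 bits/symbol


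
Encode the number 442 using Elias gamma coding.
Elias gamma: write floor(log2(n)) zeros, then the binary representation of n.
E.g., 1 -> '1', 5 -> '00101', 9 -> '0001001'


num_bits = floor(log2(442)) + 1 = 9
leading_zeros = num_bits - 1 = 8
binary(442) = 110111010

Elias gamma(442) = '00000000' + '110111010' = 00000000110111010 (17 bits)


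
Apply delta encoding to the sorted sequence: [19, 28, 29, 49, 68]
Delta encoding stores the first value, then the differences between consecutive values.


First value: 19
Deltas:
  28 - 19 = 9
  29 - 28 = 1
  49 - 29 = 20
  68 - 49 = 19


Delta encoded: [19, 9, 1, 20, 19]


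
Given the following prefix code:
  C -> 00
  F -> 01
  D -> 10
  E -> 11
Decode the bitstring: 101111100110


Decoding step by step:
Bits 10 -> D
Bits 11 -> E
Bits 11 -> E
Bits 10 -> D
Bits 01 -> F
Bits 10 -> D


Decoded message: DEEDFD


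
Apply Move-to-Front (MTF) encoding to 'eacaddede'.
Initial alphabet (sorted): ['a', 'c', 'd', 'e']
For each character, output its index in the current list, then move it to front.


MTF encoding:
'e': index 3 in ['a', 'c', 'd', 'e'] -> ['e', 'a', 'c', 'd']
'a': index 1 in ['e', 'a', 'c', 'd'] -> ['a', 'e', 'c', 'd']
'c': index 2 in ['a', 'e', 'c', 'd'] -> ['c', 'a', 'e', 'd']
'a': index 1 in ['c', 'a', 'e', 'd'] -> ['a', 'c', 'e', 'd']
'd': index 3 in ['a', 'c', 'e', 'd'] -> ['d', 'a', 'c', 'e']
'd': index 0 in ['d', 'a', 'c', 'e'] -> ['d', 'a', 'c', 'e']
'e': index 3 in ['d', 'a', 'c', 'e'] -> ['e', 'd', 'a', 'c']
'd': index 1 in ['e', 'd', 'a', 'c'] -> ['d', 'e', 'a', 'c']
'e': index 1 in ['d', 'e', 'a', 'c'] -> ['e', 'd', 'a', 'c']


Output: [3, 1, 2, 1, 3, 0, 3, 1, 1]


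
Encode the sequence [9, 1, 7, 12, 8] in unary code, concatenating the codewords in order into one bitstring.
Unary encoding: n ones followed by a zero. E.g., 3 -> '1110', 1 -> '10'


Encode each number as n ones followed by a terminating 0:
  9 -> 1111111110 (10 bits)
  1 -> 10 (2 bits)
  7 -> 11111110 (8 bits)
  12 -> 1111111111110 (13 bits)
  8 -> 111111110 (9 bits)
Total length = 10 + 2 + 8 + 13 + 9 = 42 bits.

Unary([9, 1, 7, 12, 8]) = 111111111010111111101111111111110111111110 (42 bits)


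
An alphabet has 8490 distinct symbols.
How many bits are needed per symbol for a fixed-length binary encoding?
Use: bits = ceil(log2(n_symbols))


log2(8490) = 13.0515
Bracket: 2^13 = 8192 < 8490 <= 2^14 = 16384
So ceil(log2(8490)) = 14

bits = ceil(log2(8490)) = ceil(13.0515) = 14 bits


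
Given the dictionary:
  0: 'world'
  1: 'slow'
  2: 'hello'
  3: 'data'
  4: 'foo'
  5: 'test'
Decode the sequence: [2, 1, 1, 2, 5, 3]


Look up each index in the dictionary:
  2 -> 'hello'
  1 -> 'slow'
  1 -> 'slow'
  2 -> 'hello'
  5 -> 'test'
  3 -> 'data'

Decoded: "hello slow slow hello test data"


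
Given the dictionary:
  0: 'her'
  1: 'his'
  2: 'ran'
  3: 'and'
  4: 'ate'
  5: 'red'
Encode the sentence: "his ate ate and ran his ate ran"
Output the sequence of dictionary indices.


Look up each word in the dictionary:
  'his' -> 1
  'ate' -> 4
  'ate' -> 4
  'and' -> 3
  'ran' -> 2
  'his' -> 1
  'ate' -> 4
  'ran' -> 2

Encoded: [1, 4, 4, 3, 2, 1, 4, 2]


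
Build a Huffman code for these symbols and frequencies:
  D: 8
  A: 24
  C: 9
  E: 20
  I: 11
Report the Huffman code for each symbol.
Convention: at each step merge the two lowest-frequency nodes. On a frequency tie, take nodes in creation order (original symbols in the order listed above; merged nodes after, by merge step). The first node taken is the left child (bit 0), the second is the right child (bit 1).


Huffman tree construction:
Step 1: Merge D(8) + C(9) = 17
Step 2: Merge I(11) + (D+C)(17) = 28
Step 3: Merge E(20) + A(24) = 44
Step 4: Merge (I+(D+C))(28) + (E+A)(44) = 72
Read each symbol's code off the tree from the root (left child = 0, right child = 1).

Codes:
  D: 010 (length 3)
  A: 11 (length 2)
  C: 011 (length 3)
  E: 10 (length 2)
  I: 00 (length 2)
Average code length: 161/72 = 2.2361 bits/symbol


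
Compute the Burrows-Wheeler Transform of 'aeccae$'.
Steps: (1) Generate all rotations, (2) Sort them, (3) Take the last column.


Rotations (sorted):
  0: $aeccae -> last char: e
  1: ae$aecc -> last char: c
  2: aeccae$ -> last char: $
  3: cae$aec -> last char: c
  4: ccae$ae -> last char: e
  5: e$aecca -> last char: a
  6: eccae$a -> last char: a


BWT = ec$ceaa


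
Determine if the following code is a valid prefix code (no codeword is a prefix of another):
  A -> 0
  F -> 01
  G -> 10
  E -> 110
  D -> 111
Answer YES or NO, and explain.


Checking each pair (does one codeword prefix another?):
  A='0' vs F='01': prefix -- VIOLATION

NO -- this is NOT a valid prefix code. A (0) is a prefix of F (01).


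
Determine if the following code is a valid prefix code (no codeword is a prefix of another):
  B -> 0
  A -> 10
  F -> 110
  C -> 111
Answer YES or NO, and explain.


Checking each pair (does one codeword prefix another?):
  B='0' vs A='10': no prefix
  B='0' vs F='110': no prefix
  B='0' vs C='111': no prefix
  A='10' vs B='0': no prefix
  A='10' vs F='110': no prefix
  A='10' vs C='111': no prefix
  F='110' vs B='0': no prefix
  F='110' vs A='10': no prefix
  F='110' vs C='111': no prefix
  C='111' vs B='0': no prefix
  C='111' vs A='10': no prefix
  C='111' vs F='110': no prefix
No violation found over all pairs.

YES -- this is a valid prefix code. No codeword is a prefix of any other codeword.


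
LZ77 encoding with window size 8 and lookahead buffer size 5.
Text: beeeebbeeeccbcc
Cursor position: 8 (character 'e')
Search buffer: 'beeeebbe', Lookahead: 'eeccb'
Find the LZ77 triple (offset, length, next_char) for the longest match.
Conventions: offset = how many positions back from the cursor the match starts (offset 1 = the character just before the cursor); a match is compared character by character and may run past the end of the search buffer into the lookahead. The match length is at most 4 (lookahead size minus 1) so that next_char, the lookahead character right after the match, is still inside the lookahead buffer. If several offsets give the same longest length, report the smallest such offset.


Try each offset into the search buffer:
  offset=1 (pos 7, char 'e'): match length 2
  offset=2 (pos 6, char 'b'): match length 0
  offset=3 (pos 5, char 'b'): match length 0
  offset=4 (pos 4, char 'e'): match length 1
  offset=5 (pos 3, char 'e'): match length 2
  offset=6 (pos 2, char 'e'): match length 2
  offset=7 (pos 1, char 'e'): match length 2
  offset=8 (pos 0, char 'b'): match length 0
Longest match has length 2, found at offsets 1, 5, 6, 7; take the smallest, offset 1.
next_char = character at position 8 + 2 = 10 -> 'c'

Best match: offset=1, length=2 (matching 'ee' starting at position 7)
LZ77 triple: (1, 2, 'c')


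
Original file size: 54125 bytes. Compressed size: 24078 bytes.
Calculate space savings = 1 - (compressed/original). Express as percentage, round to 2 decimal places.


ratio = compressed/original = 24078/54125 = 0.444859
savings = 1 - ratio = 1 - 0.444859 = 0.555141
as a percentage: 0.555141 * 100 = 55.51%

Space savings = 1 - 24078/54125 = 55.51%


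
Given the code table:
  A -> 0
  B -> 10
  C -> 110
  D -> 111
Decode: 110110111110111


Decoding:
110 -> C
110 -> C
111 -> D
110 -> C
111 -> D


Result: CCDCD


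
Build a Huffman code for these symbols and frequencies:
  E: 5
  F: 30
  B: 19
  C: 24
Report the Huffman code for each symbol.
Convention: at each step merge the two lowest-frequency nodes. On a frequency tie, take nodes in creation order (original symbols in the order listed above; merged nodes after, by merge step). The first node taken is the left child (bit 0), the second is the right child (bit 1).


Huffman tree construction:
Step 1: Merge E(5) + B(19) = 24
Step 2: Merge C(24) + (E+B)(24) = 48
Step 3: Merge F(30) + (C+(E+B))(48) = 78
Read each symbol's code off the tree from the root (left child = 0, right child = 1).

Codes:
  E: 110 (length 3)
  F: 0 (length 1)
  B: 111 (length 3)
  C: 10 (length 2)
Average code length: 150/78 = 1.9231 bits/symbol


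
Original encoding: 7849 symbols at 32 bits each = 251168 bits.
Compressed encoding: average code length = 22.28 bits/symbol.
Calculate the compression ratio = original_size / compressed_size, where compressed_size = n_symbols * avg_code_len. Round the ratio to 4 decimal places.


original_size = n_symbols * orig_bits = 7849 * 32 = 251168 bits
compressed_size = n_symbols * avg_code_len = 7849 * 22.28 = 174875.72 bits
ratio = original_size / compressed_size = 251168 / 174875.72 = 1.4363

Compression ratio = 1.4363


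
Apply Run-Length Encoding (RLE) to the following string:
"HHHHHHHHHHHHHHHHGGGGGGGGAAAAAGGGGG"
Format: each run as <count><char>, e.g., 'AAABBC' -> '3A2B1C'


Scanning runs left to right:
  i=0: run of 'H' x 16 -> '16H'
  i=16: run of 'G' x 8 -> '8G'
  i=24: run of 'A' x 5 -> '5A'
  i=29: run of 'G' x 5 -> '5G'

RLE = 16H8G5A5G


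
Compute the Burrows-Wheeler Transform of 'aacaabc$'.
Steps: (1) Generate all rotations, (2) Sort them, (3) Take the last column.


Rotations (sorted):
  0: $aacaabc -> last char: c
  1: aabc$aac -> last char: c
  2: aacaabc$ -> last char: $
  3: abc$aaca -> last char: a
  4: acaabc$a -> last char: a
  5: bc$aacaa -> last char: a
  6: c$aacaab -> last char: b
  7: caabc$aa -> last char: a


BWT = cc$aaaba


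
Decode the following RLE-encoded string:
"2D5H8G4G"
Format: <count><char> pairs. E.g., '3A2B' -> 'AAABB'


Expanding each <count><char> pair:
  2D -> 'DD'
  5H -> 'HHHHH'
  8G -> 'GGGGGGGG'
  4G -> 'GGGG'

Decoded = DDHHHHHGGGGGGGGGGGG


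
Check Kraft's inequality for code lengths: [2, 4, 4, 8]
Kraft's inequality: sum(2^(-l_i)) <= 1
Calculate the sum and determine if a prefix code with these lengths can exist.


Sum = 2^(-2) + 2^(-4) + 2^(-4) + 2^(-8)
    = 0.25 + 0.0625 + 0.0625 + 0.00390625
    = 97/256 = 0.37890625
Since 0.37890625 <= 1, Kraft's inequality IS satisfied.
A prefix code with these lengths CAN exist.

Kraft sum = 0.37890625. Satisfied.


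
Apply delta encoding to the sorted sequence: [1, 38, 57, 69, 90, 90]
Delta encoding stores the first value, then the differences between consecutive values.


First value: 1
Deltas:
  38 - 1 = 37
  57 - 38 = 19
  69 - 57 = 12
  90 - 69 = 21
  90 - 90 = 0


Delta encoded: [1, 37, 19, 12, 21, 0]


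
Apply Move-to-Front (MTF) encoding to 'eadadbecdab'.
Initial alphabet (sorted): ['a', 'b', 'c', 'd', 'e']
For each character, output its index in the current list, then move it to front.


MTF encoding:
'e': index 4 in ['a', 'b', 'c', 'd', 'e'] -> ['e', 'a', 'b', 'c', 'd']
'a': index 1 in ['e', 'a', 'b', 'c', 'd'] -> ['a', 'e', 'b', 'c', 'd']
'd': index 4 in ['a', 'e', 'b', 'c', 'd'] -> ['d', 'a', 'e', 'b', 'c']
'a': index 1 in ['d', 'a', 'e', 'b', 'c'] -> ['a', 'd', 'e', 'b', 'c']
'd': index 1 in ['a', 'd', 'e', 'b', 'c'] -> ['d', 'a', 'e', 'b', 'c']
'b': index 3 in ['d', 'a', 'e', 'b', 'c'] -> ['b', 'd', 'a', 'e', 'c']
'e': index 3 in ['b', 'd', 'a', 'e', 'c'] -> ['e', 'b', 'd', 'a', 'c']
'c': index 4 in ['e', 'b', 'd', 'a', 'c'] -> ['c', 'e', 'b', 'd', 'a']
'd': index 3 in ['c', 'e', 'b', 'd', 'a'] -> ['d', 'c', 'e', 'b', 'a']
'a': index 4 in ['d', 'c', 'e', 'b', 'a'] -> ['a', 'd', 'c', 'e', 'b']
'b': index 4 in ['a', 'd', 'c', 'e', 'b'] -> ['b', 'a', 'd', 'c', 'e']


Output: [4, 1, 4, 1, 1, 3, 3, 4, 3, 4, 4]


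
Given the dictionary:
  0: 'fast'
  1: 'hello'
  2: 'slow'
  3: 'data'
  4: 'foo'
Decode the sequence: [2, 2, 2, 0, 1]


Look up each index in the dictionary:
  2 -> 'slow'
  2 -> 'slow'
  2 -> 'slow'
  0 -> 'fast'
  1 -> 'hello'

Decoded: "slow slow slow fast hello"


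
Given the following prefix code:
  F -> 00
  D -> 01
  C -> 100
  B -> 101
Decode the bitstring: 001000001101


Decoding step by step:
Bits 00 -> F
Bits 100 -> C
Bits 00 -> F
Bits 01 -> D
Bits 101 -> B


Decoded message: FCFDB


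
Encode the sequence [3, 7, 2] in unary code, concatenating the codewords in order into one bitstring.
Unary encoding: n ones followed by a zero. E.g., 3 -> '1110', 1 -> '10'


Encode each number as n ones followed by a terminating 0:
  3 -> 1110 (4 bits)
  7 -> 11111110 (8 bits)
  2 -> 110 (3 bits)
Total length = 4 + 8 + 3 = 15 bits.

Unary([3, 7, 2]) = 111011111110110 (15 bits)


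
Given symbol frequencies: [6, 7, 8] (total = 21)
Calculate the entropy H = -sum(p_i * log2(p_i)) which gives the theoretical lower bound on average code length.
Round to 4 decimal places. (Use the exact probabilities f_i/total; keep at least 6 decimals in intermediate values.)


Per-symbol terms -p_i * log2(p_i) with p_i = f_i/21:
  p = 6/21 = 0.285714: log2(p) = -1.807355, -p*log2(p) = 0.516387
  p = 7/21 = 0.333333: log2(p) = -1.584963, -p*log2(p) = 0.528321
  p = 8/21 = 0.380952: log2(p) = -1.392317, -p*log2(p) = 0.530407
H = 0.516387 + 0.528321 + 0.530407 = 1.575115

H = 1.5751 bits/symbol


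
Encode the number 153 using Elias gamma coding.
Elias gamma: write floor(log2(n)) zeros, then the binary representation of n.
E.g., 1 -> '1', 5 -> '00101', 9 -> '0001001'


num_bits = floor(log2(153)) + 1 = 8
leading_zeros = num_bits - 1 = 7
binary(153) = 10011001

Elias gamma(153) = '0000000' + '10011001' = 000000010011001 (15 bits)


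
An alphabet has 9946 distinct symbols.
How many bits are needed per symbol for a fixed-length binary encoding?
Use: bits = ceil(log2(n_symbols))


log2(9946) = 13.2799
Bracket: 2^13 = 8192 < 9946 <= 2^14 = 16384
So ceil(log2(9946)) = 14

bits = ceil(log2(9946)) = ceil(13.2799) = 14 bits


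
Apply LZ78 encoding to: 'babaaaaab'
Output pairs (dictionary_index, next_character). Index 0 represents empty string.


LZ78 encoding steps:
Dictionary: {0: ''}
Step 1: w='' (idx 0), next='b' -> output (0, 'b'), add 'b' as idx 1
Step 2: w='' (idx 0), next='a' -> output (0, 'a'), add 'a' as idx 2
Step 3: w='b' (idx 1), next='a' -> output (1, 'a'), add 'ba' as idx 3
Step 4: w='a' (idx 2), next='a' -> output (2, 'a'), add 'aa' as idx 4
Step 5: w='aa' (idx 4), next='b' -> output (4, 'b'), add 'aab' as idx 5


Encoded: [(0, 'b'), (0, 'a'), (1, 'a'), (2, 'a'), (4, 'b')]


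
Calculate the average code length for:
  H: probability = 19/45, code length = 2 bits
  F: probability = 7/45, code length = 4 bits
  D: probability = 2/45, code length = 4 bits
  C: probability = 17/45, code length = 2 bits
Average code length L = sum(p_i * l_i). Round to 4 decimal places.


Weighted contributions p_i * l_i:
  H: (19/45) * 2 = 38/45
  F: (7/45) * 4 = 28/45
  D: (2/45) * 4 = 8/45
  C: (17/45) * 2 = 34/45
Sum = (38 + 28 + 8 + 34)/45 = 108/45

L = 108/45 = 2.4000 bits/symbol


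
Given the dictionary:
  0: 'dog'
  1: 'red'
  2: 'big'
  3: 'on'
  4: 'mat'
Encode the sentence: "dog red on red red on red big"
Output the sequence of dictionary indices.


Look up each word in the dictionary:
  'dog' -> 0
  'red' -> 1
  'on' -> 3
  'red' -> 1
  'red' -> 1
  'on' -> 3
  'red' -> 1
  'big' -> 2

Encoded: [0, 1, 3, 1, 1, 3, 1, 2]


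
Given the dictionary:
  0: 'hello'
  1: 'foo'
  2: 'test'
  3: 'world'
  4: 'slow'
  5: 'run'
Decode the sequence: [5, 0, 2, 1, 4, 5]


Look up each index in the dictionary:
  5 -> 'run'
  0 -> 'hello'
  2 -> 'test'
  1 -> 'foo'
  4 -> 'slow'
  5 -> 'run'

Decoded: "run hello test foo slow run"


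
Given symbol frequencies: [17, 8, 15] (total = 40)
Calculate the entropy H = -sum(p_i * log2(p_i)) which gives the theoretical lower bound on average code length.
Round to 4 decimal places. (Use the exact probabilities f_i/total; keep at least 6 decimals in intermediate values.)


Per-symbol terms -p_i * log2(p_i) with p_i = f_i/40:
  p = 17/40 = 0.425000: log2(p) = -1.234465, -p*log2(p) = 0.524648
  p = 8/40 = 0.200000: log2(p) = -2.321928, -p*log2(p) = 0.464386
  p = 15/40 = 0.375000: log2(p) = -1.415037, -p*log2(p) = 0.530639
H = 0.524648 + 0.464386 + 0.530639 = 1.519673

H = 1.5197 bits/symbol


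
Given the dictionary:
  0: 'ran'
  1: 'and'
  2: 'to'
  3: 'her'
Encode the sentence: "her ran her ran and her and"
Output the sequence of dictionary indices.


Look up each word in the dictionary:
  'her' -> 3
  'ran' -> 0
  'her' -> 3
  'ran' -> 0
  'and' -> 1
  'her' -> 3
  'and' -> 1

Encoded: [3, 0, 3, 0, 1, 3, 1]


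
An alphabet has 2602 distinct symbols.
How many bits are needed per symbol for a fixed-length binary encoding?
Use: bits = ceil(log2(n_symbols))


log2(2602) = 11.3454
Bracket: 2^11 = 2048 < 2602 <= 2^12 = 4096
So ceil(log2(2602)) = 12

bits = ceil(log2(2602)) = ceil(11.3454) = 12 bits


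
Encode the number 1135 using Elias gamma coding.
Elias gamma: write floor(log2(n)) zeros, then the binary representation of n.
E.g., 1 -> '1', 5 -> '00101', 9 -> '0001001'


num_bits = floor(log2(1135)) + 1 = 11
leading_zeros = num_bits - 1 = 10
binary(1135) = 10001101111

Elias gamma(1135) = '0000000000' + '10001101111' = 000000000010001101111 (21 bits)


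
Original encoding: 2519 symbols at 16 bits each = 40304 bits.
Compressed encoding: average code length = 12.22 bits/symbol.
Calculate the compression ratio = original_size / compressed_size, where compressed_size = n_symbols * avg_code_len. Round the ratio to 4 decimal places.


original_size = n_symbols * orig_bits = 2519 * 16 = 40304 bits
compressed_size = n_symbols * avg_code_len = 2519 * 12.22 = 30782.18 bits
ratio = original_size / compressed_size = 40304 / 30782.18 = 1.3093

Compression ratio = 1.3093


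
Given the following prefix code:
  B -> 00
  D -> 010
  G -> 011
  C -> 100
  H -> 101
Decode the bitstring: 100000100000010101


Decoding step by step:
Bits 100 -> C
Bits 00 -> B
Bits 010 -> D
Bits 00 -> B
Bits 00 -> B
Bits 010 -> D
Bits 101 -> H


Decoded message: CBDBBDH


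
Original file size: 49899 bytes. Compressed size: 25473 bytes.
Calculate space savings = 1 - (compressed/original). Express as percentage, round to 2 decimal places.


ratio = compressed/original = 25473/49899 = 0.510491
savings = 1 - ratio = 1 - 0.510491 = 0.489509
as a percentage: 0.489509 * 100 = 48.95%

Space savings = 1 - 25473/49899 = 48.95%


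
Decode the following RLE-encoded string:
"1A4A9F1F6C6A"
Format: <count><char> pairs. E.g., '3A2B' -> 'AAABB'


Expanding each <count><char> pair:
  1A -> 'A'
  4A -> 'AAAA'
  9F -> 'FFFFFFFFF'
  1F -> 'F'
  6C -> 'CCCCCC'
  6A -> 'AAAAAA'

Decoded = AAAAAFFFFFFFFFFCCCCCCAAAAAA


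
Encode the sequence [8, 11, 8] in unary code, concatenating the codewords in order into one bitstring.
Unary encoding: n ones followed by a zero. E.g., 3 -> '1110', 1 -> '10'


Encode each number as n ones followed by a terminating 0:
  8 -> 111111110 (9 bits)
  11 -> 111111111110 (12 bits)
  8 -> 111111110 (9 bits)
Total length = 9 + 12 + 9 = 30 bits.

Unary([8, 11, 8]) = 111111110111111111110111111110 (30 bits)


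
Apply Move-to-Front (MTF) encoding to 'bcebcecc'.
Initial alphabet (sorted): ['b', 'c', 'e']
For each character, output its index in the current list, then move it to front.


MTF encoding:
'b': index 0 in ['b', 'c', 'e'] -> ['b', 'c', 'e']
'c': index 1 in ['b', 'c', 'e'] -> ['c', 'b', 'e']
'e': index 2 in ['c', 'b', 'e'] -> ['e', 'c', 'b']
'b': index 2 in ['e', 'c', 'b'] -> ['b', 'e', 'c']
'c': index 2 in ['b', 'e', 'c'] -> ['c', 'b', 'e']
'e': index 2 in ['c', 'b', 'e'] -> ['e', 'c', 'b']
'c': index 1 in ['e', 'c', 'b'] -> ['c', 'e', 'b']
'c': index 0 in ['c', 'e', 'b'] -> ['c', 'e', 'b']


Output: [0, 1, 2, 2, 2, 2, 1, 0]


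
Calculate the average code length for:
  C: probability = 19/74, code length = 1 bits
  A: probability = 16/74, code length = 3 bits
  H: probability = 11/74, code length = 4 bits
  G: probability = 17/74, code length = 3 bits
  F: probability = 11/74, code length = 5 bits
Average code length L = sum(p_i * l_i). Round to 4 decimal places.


Weighted contributions p_i * l_i:
  C: (19/74) * 1 = 19/74
  A: (16/74) * 3 = 48/74
  H: (11/74) * 4 = 44/74
  G: (17/74) * 3 = 51/74
  F: (11/74) * 5 = 55/74
Sum = (19 + 48 + 44 + 51 + 55)/74 = 217/74

L = 217/74 = 2.9324 bits/symbol


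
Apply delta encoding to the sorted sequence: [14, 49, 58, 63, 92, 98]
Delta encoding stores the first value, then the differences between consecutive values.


First value: 14
Deltas:
  49 - 14 = 35
  58 - 49 = 9
  63 - 58 = 5
  92 - 63 = 29
  98 - 92 = 6


Delta encoded: [14, 35, 9, 5, 29, 6]


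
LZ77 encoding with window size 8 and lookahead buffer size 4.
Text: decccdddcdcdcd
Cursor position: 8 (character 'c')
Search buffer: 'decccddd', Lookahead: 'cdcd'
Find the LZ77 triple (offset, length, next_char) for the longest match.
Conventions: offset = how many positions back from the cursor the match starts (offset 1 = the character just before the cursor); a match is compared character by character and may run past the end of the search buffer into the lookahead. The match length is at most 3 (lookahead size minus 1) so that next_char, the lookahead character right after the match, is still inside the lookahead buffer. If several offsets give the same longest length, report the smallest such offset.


Try each offset into the search buffer:
  offset=1 (pos 7, char 'd'): match length 0
  offset=2 (pos 6, char 'd'): match length 0
  offset=3 (pos 5, char 'd'): match length 0
  offset=4 (pos 4, char 'c'): match length 2
  offset=5 (pos 3, char 'c'): match length 1
  offset=6 (pos 2, char 'c'): match length 1
  offset=7 (pos 1, char 'e'): match length 0
  offset=8 (pos 0, char 'd'): match length 0
Longest match has length 2 at offset 4.
next_char = character at position 8 + 2 = 10 -> 'c'

Best match: offset=4, length=2 (matching 'cd' starting at position 4)
LZ77 triple: (4, 2, 'c')


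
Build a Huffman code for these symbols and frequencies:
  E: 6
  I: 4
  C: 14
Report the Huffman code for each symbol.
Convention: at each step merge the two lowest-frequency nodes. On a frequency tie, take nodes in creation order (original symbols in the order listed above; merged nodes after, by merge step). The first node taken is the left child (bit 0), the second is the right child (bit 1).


Huffman tree construction:
Step 1: Merge I(4) + E(6) = 10
Step 2: Merge (I+E)(10) + C(14) = 24
Read each symbol's code off the tree from the root (left child = 0, right child = 1).

Codes:
  E: 01 (length 2)
  I: 00 (length 2)
  C: 1 (length 1)
Average code length: 34/24 = 1.4167 bits/symbol


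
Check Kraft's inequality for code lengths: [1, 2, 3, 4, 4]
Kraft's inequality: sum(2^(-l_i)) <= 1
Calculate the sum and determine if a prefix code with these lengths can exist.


Sum = 2^(-1) + 2^(-2) + 2^(-3) + 2^(-4) + 2^(-4)
    = 0.5 + 0.25 + 0.125 + 0.0625 + 0.0625
    = 16/16 = 1.0
Since 1.0 <= 1, Kraft's inequality IS satisfied.
A prefix code with these lengths CAN exist.

Kraft sum = 1.0. Satisfied.


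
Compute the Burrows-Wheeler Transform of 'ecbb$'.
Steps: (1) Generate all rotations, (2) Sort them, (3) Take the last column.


Rotations (sorted):
  0: $ecbb -> last char: b
  1: b$ecb -> last char: b
  2: bb$ec -> last char: c
  3: cbb$e -> last char: e
  4: ecbb$ -> last char: $


BWT = bbce$


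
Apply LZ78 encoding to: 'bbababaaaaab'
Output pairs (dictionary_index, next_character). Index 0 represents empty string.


LZ78 encoding steps:
Dictionary: {0: ''}
Step 1: w='' (idx 0), next='b' -> output (0, 'b'), add 'b' as idx 1
Step 2: w='b' (idx 1), next='a' -> output (1, 'a'), add 'ba' as idx 2
Step 3: w='ba' (idx 2), next='b' -> output (2, 'b'), add 'bab' as idx 3
Step 4: w='' (idx 0), next='a' -> output (0, 'a'), add 'a' as idx 4
Step 5: w='a' (idx 4), next='a' -> output (4, 'a'), add 'aa' as idx 5
Step 6: w='aa' (idx 5), next='b' -> output (5, 'b'), add 'aab' as idx 6


Encoded: [(0, 'b'), (1, 'a'), (2, 'b'), (0, 'a'), (4, 'a'), (5, 'b')]


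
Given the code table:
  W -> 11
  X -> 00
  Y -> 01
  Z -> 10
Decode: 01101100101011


Decoding:
01 -> Y
10 -> Z
11 -> W
00 -> X
10 -> Z
10 -> Z
11 -> W


Result: YZWXZZW


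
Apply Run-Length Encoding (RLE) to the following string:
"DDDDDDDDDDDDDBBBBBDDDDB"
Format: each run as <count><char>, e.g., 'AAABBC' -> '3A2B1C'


Scanning runs left to right:
  i=0: run of 'D' x 13 -> '13D'
  i=13: run of 'B' x 5 -> '5B'
  i=18: run of 'D' x 4 -> '4D'
  i=22: run of 'B' x 1 -> '1B'

RLE = 13D5B4D1B


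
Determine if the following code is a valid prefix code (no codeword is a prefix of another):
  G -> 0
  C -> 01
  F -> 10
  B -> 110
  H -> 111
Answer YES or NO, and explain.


Checking each pair (does one codeword prefix another?):
  G='0' vs C='01': prefix -- VIOLATION

NO -- this is NOT a valid prefix code. G (0) is a prefix of C (01).


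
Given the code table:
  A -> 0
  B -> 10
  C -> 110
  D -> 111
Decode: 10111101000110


Decoding:
10 -> B
111 -> D
10 -> B
10 -> B
0 -> A
0 -> A
110 -> C


Result: BDBBAAC


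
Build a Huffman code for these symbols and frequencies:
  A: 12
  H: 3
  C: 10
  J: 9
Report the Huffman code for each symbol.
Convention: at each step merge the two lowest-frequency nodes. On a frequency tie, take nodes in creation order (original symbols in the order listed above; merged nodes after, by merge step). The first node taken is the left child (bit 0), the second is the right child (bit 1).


Huffman tree construction:
Step 1: Merge H(3) + J(9) = 12
Step 2: Merge C(10) + A(12) = 22
Step 3: Merge (H+J)(12) + (C+A)(22) = 34
Read each symbol's code off the tree from the root (left child = 0, right child = 1).

Codes:
  A: 11 (length 2)
  H: 00 (length 2)
  C: 10 (length 2)
  J: 01 (length 2)
Average code length: 68/34 = 2.0000 bits/symbol


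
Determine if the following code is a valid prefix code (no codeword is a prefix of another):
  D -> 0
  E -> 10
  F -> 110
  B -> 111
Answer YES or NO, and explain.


Checking each pair (does one codeword prefix another?):
  D='0' vs E='10': no prefix
  D='0' vs F='110': no prefix
  D='0' vs B='111': no prefix
  E='10' vs D='0': no prefix
  E='10' vs F='110': no prefix
  E='10' vs B='111': no prefix
  F='110' vs D='0': no prefix
  F='110' vs E='10': no prefix
  F='110' vs B='111': no prefix
  B='111' vs D='0': no prefix
  B='111' vs E='10': no prefix
  B='111' vs F='110': no prefix
No violation found over all pairs.

YES -- this is a valid prefix code. No codeword is a prefix of any other codeword.


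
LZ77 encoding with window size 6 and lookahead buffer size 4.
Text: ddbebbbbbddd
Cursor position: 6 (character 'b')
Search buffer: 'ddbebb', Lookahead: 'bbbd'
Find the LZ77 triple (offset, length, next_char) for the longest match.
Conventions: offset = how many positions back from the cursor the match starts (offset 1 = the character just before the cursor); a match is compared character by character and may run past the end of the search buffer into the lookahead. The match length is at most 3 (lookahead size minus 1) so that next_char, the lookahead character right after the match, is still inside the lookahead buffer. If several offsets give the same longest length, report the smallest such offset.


Try each offset into the search buffer:
  offset=1 (pos 5, char 'b'): match length 3
  offset=2 (pos 4, char 'b'): match length 3
  offset=3 (pos 3, char 'e'): match length 0
  offset=4 (pos 2, char 'b'): match length 1
  offset=5 (pos 1, char 'd'): match length 0
  offset=6 (pos 0, char 'd'): match length 0
Longest match has length 3, found at offsets 1, 2; take the smallest, offset 1.
next_char = character at position 6 + 3 = 9 -> 'd'

Best match: offset=1, length=3 (matching 'bbb' starting at position 5)
LZ77 triple: (1, 3, 'd')


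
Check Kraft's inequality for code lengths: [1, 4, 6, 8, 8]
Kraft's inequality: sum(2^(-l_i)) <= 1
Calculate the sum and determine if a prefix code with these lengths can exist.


Sum = 2^(-1) + 2^(-4) + 2^(-6) + 2^(-8) + 2^(-8)
    = 0.5 + 0.0625 + 0.015625 + 0.00390625 + 0.00390625
    = 150/256 = 0.5859375
Since 0.5859375 <= 1, Kraft's inequality IS satisfied.
A prefix code with these lengths CAN exist.

Kraft sum = 0.5859375. Satisfied.


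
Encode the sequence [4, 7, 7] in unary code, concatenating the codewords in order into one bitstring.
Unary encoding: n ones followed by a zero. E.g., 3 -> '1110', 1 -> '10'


Encode each number as n ones followed by a terminating 0:
  4 -> 11110 (5 bits)
  7 -> 11111110 (8 bits)
  7 -> 11111110 (8 bits)
Total length = 5 + 8 + 8 = 21 bits.

Unary([4, 7, 7]) = 111101111111011111110 (21 bits)


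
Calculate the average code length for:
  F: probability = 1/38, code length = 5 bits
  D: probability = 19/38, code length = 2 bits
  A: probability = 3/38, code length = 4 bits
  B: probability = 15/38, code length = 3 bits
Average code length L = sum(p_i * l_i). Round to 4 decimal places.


Weighted contributions p_i * l_i:
  F: (1/38) * 5 = 5/38
  D: (19/38) * 2 = 38/38
  A: (3/38) * 4 = 12/38
  B: (15/38) * 3 = 45/38
Sum = (5 + 38 + 12 + 45)/38 = 100/38

L = 100/38 = 2.6316 bits/symbol


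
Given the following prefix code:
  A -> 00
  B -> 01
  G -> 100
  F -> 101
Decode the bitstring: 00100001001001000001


Decoding step by step:
Bits 00 -> A
Bits 100 -> G
Bits 00 -> A
Bits 100 -> G
Bits 100 -> G
Bits 100 -> G
Bits 00 -> A
Bits 01 -> B


Decoded message: AGAGGGAB


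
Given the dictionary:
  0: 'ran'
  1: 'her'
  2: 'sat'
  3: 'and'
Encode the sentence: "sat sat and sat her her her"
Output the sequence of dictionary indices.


Look up each word in the dictionary:
  'sat' -> 2
  'sat' -> 2
  'and' -> 3
  'sat' -> 2
  'her' -> 1
  'her' -> 1
  'her' -> 1

Encoded: [2, 2, 3, 2, 1, 1, 1]


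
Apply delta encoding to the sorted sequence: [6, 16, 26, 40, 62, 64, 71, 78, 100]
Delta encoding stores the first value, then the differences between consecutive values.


First value: 6
Deltas:
  16 - 6 = 10
  26 - 16 = 10
  40 - 26 = 14
  62 - 40 = 22
  64 - 62 = 2
  71 - 64 = 7
  78 - 71 = 7
  100 - 78 = 22


Delta encoded: [6, 10, 10, 14, 22, 2, 7, 7, 22]


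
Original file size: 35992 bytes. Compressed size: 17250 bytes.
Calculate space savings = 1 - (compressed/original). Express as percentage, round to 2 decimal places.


ratio = compressed/original = 17250/35992 = 0.479273
savings = 1 - ratio = 1 - 0.479273 = 0.520727
as a percentage: 0.520727 * 100 = 52.07%

Space savings = 1 - 17250/35992 = 52.07%


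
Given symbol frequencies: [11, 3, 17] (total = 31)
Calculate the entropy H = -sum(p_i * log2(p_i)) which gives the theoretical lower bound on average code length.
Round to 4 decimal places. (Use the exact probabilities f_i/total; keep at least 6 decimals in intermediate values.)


Per-symbol terms -p_i * log2(p_i) with p_i = f_i/31:
  p = 11/31 = 0.354839: log2(p) = -1.494765, -p*log2(p) = 0.530400
  p = 3/31 = 0.096774: log2(p) = -3.369234, -p*log2(p) = 0.326055
  p = 17/31 = 0.548387: log2(p) = -0.866733, -p*log2(p) = 0.475305
H = 0.530400 + 0.326055 + 0.475305 = 1.331760

H = 1.3318 bits/symbol


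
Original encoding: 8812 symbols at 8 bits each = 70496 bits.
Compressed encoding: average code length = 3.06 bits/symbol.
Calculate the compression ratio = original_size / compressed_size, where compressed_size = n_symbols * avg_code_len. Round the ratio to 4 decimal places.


original_size = n_symbols * orig_bits = 8812 * 8 = 70496 bits
compressed_size = n_symbols * avg_code_len = 8812 * 3.06 = 26964.72 bits
ratio = original_size / compressed_size = 70496 / 26964.72 = 2.6144

Compression ratio = 2.6144


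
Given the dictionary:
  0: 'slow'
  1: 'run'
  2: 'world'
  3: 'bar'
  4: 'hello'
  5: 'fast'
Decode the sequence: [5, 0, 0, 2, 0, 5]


Look up each index in the dictionary:
  5 -> 'fast'
  0 -> 'slow'
  0 -> 'slow'
  2 -> 'world'
  0 -> 'slow'
  5 -> 'fast'

Decoded: "fast slow slow world slow fast"


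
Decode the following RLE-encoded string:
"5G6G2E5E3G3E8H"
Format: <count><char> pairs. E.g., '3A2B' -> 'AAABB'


Expanding each <count><char> pair:
  5G -> 'GGGGG'
  6G -> 'GGGGGG'
  2E -> 'EE'
  5E -> 'EEEEE'
  3G -> 'GGG'
  3E -> 'EEE'
  8H -> 'HHHHHHHH'

Decoded = GGGGGGGGGGGEEEEEEEGGGEEEHHHHHHHH


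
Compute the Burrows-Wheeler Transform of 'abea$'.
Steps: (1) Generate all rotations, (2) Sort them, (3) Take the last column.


Rotations (sorted):
  0: $abea -> last char: a
  1: a$abe -> last char: e
  2: abea$ -> last char: $
  3: bea$a -> last char: a
  4: ea$ab -> last char: b


BWT = ae$ab


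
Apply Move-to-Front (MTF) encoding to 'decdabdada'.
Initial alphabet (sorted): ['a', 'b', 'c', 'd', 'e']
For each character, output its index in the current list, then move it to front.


MTF encoding:
'd': index 3 in ['a', 'b', 'c', 'd', 'e'] -> ['d', 'a', 'b', 'c', 'e']
'e': index 4 in ['d', 'a', 'b', 'c', 'e'] -> ['e', 'd', 'a', 'b', 'c']
'c': index 4 in ['e', 'd', 'a', 'b', 'c'] -> ['c', 'e', 'd', 'a', 'b']
'd': index 2 in ['c', 'e', 'd', 'a', 'b'] -> ['d', 'c', 'e', 'a', 'b']
'a': index 3 in ['d', 'c', 'e', 'a', 'b'] -> ['a', 'd', 'c', 'e', 'b']
'b': index 4 in ['a', 'd', 'c', 'e', 'b'] -> ['b', 'a', 'd', 'c', 'e']
'd': index 2 in ['b', 'a', 'd', 'c', 'e'] -> ['d', 'b', 'a', 'c', 'e']
'a': index 2 in ['d', 'b', 'a', 'c', 'e'] -> ['a', 'd', 'b', 'c', 'e']
'd': index 1 in ['a', 'd', 'b', 'c', 'e'] -> ['d', 'a', 'b', 'c', 'e']
'a': index 1 in ['d', 'a', 'b', 'c', 'e'] -> ['a', 'd', 'b', 'c', 'e']


Output: [3, 4, 4, 2, 3, 4, 2, 2, 1, 1]


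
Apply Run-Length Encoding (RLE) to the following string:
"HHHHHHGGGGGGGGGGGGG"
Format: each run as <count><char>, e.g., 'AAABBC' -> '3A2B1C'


Scanning runs left to right:
  i=0: run of 'H' x 6 -> '6H'
  i=6: run of 'G' x 13 -> '13G'

RLE = 6H13G


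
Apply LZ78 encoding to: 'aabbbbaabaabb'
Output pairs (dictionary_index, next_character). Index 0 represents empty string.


LZ78 encoding steps:
Dictionary: {0: ''}
Step 1: w='' (idx 0), next='a' -> output (0, 'a'), add 'a' as idx 1
Step 2: w='a' (idx 1), next='b' -> output (1, 'b'), add 'ab' as idx 2
Step 3: w='' (idx 0), next='b' -> output (0, 'b'), add 'b' as idx 3
Step 4: w='b' (idx 3), next='b' -> output (3, 'b'), add 'bb' as idx 4
Step 5: w='a' (idx 1), next='a' -> output (1, 'a'), add 'aa' as idx 5
Step 6: w='b' (idx 3), next='a' -> output (3, 'a'), add 'ba' as idx 6
Step 7: w='ab' (idx 2), next='b' -> output (2, 'b'), add 'abb' as idx 7


Encoded: [(0, 'a'), (1, 'b'), (0, 'b'), (3, 'b'), (1, 'a'), (3, 'a'), (2, 'b')]


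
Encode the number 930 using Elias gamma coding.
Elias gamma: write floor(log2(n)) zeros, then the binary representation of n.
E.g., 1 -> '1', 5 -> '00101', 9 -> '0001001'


num_bits = floor(log2(930)) + 1 = 10
leading_zeros = num_bits - 1 = 9
binary(930) = 1110100010

Elias gamma(930) = '000000000' + '1110100010' = 0000000001110100010 (19 bits)


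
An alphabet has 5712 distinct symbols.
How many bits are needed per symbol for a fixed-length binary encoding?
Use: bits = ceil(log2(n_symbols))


log2(5712) = 12.4798
Bracket: 2^12 = 4096 < 5712 <= 2^13 = 8192
So ceil(log2(5712)) = 13

bits = ceil(log2(5712)) = ceil(12.4798) = 13 bits


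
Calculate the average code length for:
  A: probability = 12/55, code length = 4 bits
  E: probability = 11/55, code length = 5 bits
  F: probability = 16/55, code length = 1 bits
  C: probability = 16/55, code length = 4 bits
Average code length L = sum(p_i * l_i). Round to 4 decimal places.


Weighted contributions p_i * l_i:
  A: (12/55) * 4 = 48/55
  E: (11/55) * 5 = 55/55
  F: (16/55) * 1 = 16/55
  C: (16/55) * 4 = 64/55
Sum = (48 + 55 + 16 + 64)/55 = 183/55

L = 183/55 = 3.3273 bits/symbol


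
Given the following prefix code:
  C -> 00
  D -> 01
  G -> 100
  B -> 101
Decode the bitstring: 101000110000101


Decoding step by step:
Bits 101 -> B
Bits 00 -> C
Bits 01 -> D
Bits 100 -> G
Bits 00 -> C
Bits 101 -> B


Decoded message: BCDGCB


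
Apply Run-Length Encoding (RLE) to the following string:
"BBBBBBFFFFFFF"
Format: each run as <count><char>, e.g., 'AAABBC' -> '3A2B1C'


Scanning runs left to right:
  i=0: run of 'B' x 6 -> '6B'
  i=6: run of 'F' x 7 -> '7F'

RLE = 6B7F


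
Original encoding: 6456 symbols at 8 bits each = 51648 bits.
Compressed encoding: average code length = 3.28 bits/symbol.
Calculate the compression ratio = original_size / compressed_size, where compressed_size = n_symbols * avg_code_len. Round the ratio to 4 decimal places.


original_size = n_symbols * orig_bits = 6456 * 8 = 51648 bits
compressed_size = n_symbols * avg_code_len = 6456 * 3.28 = 21175.68 bits
ratio = original_size / compressed_size = 51648 / 21175.68 = 2.439

Compression ratio = 2.439


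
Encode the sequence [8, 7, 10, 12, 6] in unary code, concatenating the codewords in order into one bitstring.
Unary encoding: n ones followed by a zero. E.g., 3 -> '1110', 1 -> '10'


Encode each number as n ones followed by a terminating 0:
  8 -> 111111110 (9 bits)
  7 -> 11111110 (8 bits)
  10 -> 11111111110 (11 bits)
  12 -> 1111111111110 (13 bits)
  6 -> 1111110 (7 bits)
Total length = 9 + 8 + 11 + 13 + 7 = 48 bits.

Unary([8, 7, 10, 12, 6]) = 111111110111111101111111111011111111111101111110 (48 bits)


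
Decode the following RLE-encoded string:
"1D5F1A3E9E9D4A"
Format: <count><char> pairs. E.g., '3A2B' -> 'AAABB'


Expanding each <count><char> pair:
  1D -> 'D'
  5F -> 'FFFFF'
  1A -> 'A'
  3E -> 'EEE'
  9E -> 'EEEEEEEEE'
  9D -> 'DDDDDDDDD'
  4A -> 'AAAA'

Decoded = DFFFFFAEEEEEEEEEEEEDDDDDDDDDAAAA


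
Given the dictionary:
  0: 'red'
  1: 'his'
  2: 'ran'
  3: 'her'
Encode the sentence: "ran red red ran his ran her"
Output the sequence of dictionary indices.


Look up each word in the dictionary:
  'ran' -> 2
  'red' -> 0
  'red' -> 0
  'ran' -> 2
  'his' -> 1
  'ran' -> 2
  'her' -> 3

Encoded: [2, 0, 0, 2, 1, 2, 3]


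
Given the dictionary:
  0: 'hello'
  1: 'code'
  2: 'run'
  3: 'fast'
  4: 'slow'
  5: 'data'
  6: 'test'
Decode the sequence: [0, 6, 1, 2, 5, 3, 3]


Look up each index in the dictionary:
  0 -> 'hello'
  6 -> 'test'
  1 -> 'code'
  2 -> 'run'
  5 -> 'data'
  3 -> 'fast'
  3 -> 'fast'

Decoded: "hello test code run data fast fast"


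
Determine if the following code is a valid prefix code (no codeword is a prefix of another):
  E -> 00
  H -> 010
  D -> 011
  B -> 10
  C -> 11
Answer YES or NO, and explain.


Checking each pair (does one codeword prefix another?):
  E='00' vs H='010': no prefix
  E='00' vs D='011': no prefix
  E='00' vs B='10': no prefix
  E='00' vs C='11': no prefix
  H='010' vs E='00': no prefix
  H='010' vs D='011': no prefix
  H='010' vs B='10': no prefix
  H='010' vs C='11': no prefix
  D='011' vs E='00': no prefix
  D='011' vs H='010': no prefix
  D='011' vs B='10': no prefix
  D='011' vs C='11': no prefix
  B='10' vs E='00': no prefix
  B='10' vs H='010': no prefix
  B='10' vs D='011': no prefix
  B='10' vs C='11': no prefix
  C='11' vs E='00': no prefix
  C='11' vs H='010': no prefix
  C='11' vs D='011': no prefix
  C='11' vs B='10': no prefix
No violation found over all pairs.

YES -- this is a valid prefix code. No codeword is a prefix of any other codeword.
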